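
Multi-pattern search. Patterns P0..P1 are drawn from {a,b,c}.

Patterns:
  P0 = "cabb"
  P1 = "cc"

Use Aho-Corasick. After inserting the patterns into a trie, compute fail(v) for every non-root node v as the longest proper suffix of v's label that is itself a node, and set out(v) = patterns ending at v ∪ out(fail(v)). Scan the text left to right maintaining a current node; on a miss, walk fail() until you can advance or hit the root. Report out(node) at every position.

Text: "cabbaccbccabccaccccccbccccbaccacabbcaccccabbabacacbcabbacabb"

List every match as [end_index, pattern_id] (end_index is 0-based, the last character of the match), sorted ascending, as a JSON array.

Build:
Trie (insert patterns):
  0='ε' goto c→1
  1='c' goto a→2 c→5
  2='ca' goto b→3
  3='cab' goto b→4
  4='cabb' goto ·  [P0 ends]
  5='cc' goto ·  [P1 ends]

Failure links (BFS by depth):
  n1('c'): parent n0 fail=0; on 'c' 0 → fail=0;  out ∅∪∅=∅
  n2('ca'): parent n1 fail=0; on 'a' 0 → fail=0;  out ∅∪∅=∅
  n5('cc'): parent n1 fail=0; on 'c' 0 → fail=1;  out {1}∪∅={1}
  n3('cab'): parent n2 fail=0; on 'b' 0 → fail=0;  out ∅∪∅=∅
  n4('cabb'): parent n3 fail=0; on 'b' 0 → fail=0;  out {0}∪∅={0}

Run:
i=0 'c': node 0→1
i=1 'a': node 1→2
i=2 'b': node 2→3
i=3 'b': node 3→4  ** P0@[0:3]
i=4 'a': node 4→0 (via fail)
i=5 'c': node 0→1
i=6 'c': node 1→5  ** P1@[5:6]
i=7 'b': node 5→0 (via fail)
i=8 'c': node 0→1
i=9 'c': node 1→5  ** P1@[8:9]
i=10 'a': node 5→2 (via fail)
i=11 'b': node 2→3
i=12 'c': node 3→1 (via fail)
i=13 'c': node 1→5  ** P1@[12:13]
i=14 'a': node 5→2 (via fail)
i=15 'c': node 2→1 (via fail)
i=16 'c': node 1→5  ** P1@[15:16]
i=17 'c': node 5→5 (via fail)  ** P1@[16:17]
i=18 'c': node 5→5 (via fail)  ** P1@[17:18]
i=19 'c': node 5→5 (via fail)  ** P1@[18:19]
i=20 'c': node 5→5 (via fail)  ** P1@[19:20]
i=21 'b': node 5→0 (via fail)
i=22 'c': node 0→1
i=23 'c': node 1→5  ** P1@[22:23]
i=24 'c': node 5→5 (via fail)  ** P1@[23:24]
i=25 'c': node 5→5 (via fail)  ** P1@[24:25]
i=26 'b': node 5→0 (via fail)
i=27 'a': node 0→0
i=28 'c': node 0→1
i=29 'c': node 1→5  ** P1@[28:29]
i=30 'a': node 5→2 (via fail)
i=31 'c': node 2→1 (via fail)
i=32 'a': node 1→2
i=33 'b': node 2→3
i=34 'b': node 3→4  ** P0@[31:34]
i=35 'c': node 4→1 (via fail)
i=36 'a': node 1→2
i=37 'c': node 2→1 (via fail)
i=38 'c': node 1→5  ** P1@[37:38]
i=39 'c': node 5→5 (via fail)  ** P1@[38:39]
i=40 'c': node 5→5 (via fail)  ** P1@[39:40]
i=41 'a': node 5→2 (via fail)
i=42 'b': node 2→3
i=43 'b': node 3→4  ** P0@[40:43]
i=44 'a': node 4→0 (via fail)
i=45 'b': node 0→0
i=46 'a': node 0→0
i=47 'c': node 0→1
i=48 'a': node 1→2
i=49 'c': node 2→1 (via fail)
i=50 'b': node 1→0 (via fail)
i=51 'c': node 0→1
i=52 'a': node 1→2
i=53 'b': node 2→3
i=54 'b': node 3→4  ** P0@[51:54]
i=55 'a': node 4→0 (via fail)
i=56 'c': node 0→1
i=57 'a': node 1→2
i=58 'b': node 2→3
i=59 'b': node 3→4  ** P0@[56:59]

All matches (sorted): [[3,0],[6,1],[9,1],[13,1],[16,1],[17,1],[18,1],[19,1],[20,1],[23,1],[24,1],[25,1],[29,1],[34,0],[38,1],[39,1],[40,1],[43,0],[54,0],[59,0]]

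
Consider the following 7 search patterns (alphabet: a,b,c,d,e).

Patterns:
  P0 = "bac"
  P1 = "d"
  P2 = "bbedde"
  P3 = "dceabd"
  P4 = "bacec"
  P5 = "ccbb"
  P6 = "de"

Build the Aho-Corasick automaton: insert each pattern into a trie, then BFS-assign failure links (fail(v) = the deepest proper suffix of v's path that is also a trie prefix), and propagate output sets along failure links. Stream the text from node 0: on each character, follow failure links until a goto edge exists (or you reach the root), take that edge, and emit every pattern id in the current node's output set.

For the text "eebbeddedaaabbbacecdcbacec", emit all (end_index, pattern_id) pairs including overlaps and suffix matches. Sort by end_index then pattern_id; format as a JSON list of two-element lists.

Build:
Trie (insert patterns):
  n0 'ε': b→1 c→17 d→4
  n1 'b': a→2 b→5
  n2 'ba': c→3
  n3 'bac': e→15  ←P0
  n4 'd': c→10 e→21  ←P1
  n5 'bb': e→6
  n6 'bbe': d→7
  n7 'bbed': d→8
  n8 'bbedd': e→9
  n9 'bbedde': ·  ←P2
  n10 'dc': e→11
  n11 'dce': a→12
  n12 'dcea': b→13
  n13 'dceab': d→14
  n14 'dceabd': ·  ←P3
  n15 'bace': c→16
  n16 'bacec': ·  ←P4
  n17 'c': c→18
  n18 'cc': b→19
  n19 'ccb': b→20
  n20 'ccbb': ·  ←P5
  n21 'de': ·  ←P6

Failure links (BFS by depth):
  n1('b'): parent n0 fail=0; on 'b' 0 → fail=0;  out ∅∪∅=∅
  n4('d'): parent n0 fail=0; on 'd' 0 → fail=0;  out {1}∪∅={1}
  n17('c'): parent n0 fail=0; on 'c' 0 → fail=0;  out ∅∪∅=∅
  n2('ba'): parent n1 fail=0; on 'a' 0 → fail=0;  out ∅∪∅=∅
  n5('bb'): parent n1 fail=0; on 'b' 0 → fail=1;  out ∅∪∅=∅
  n10('dc'): parent n4 fail=0; on 'c' 0 → fail=17;  out ∅∪∅=∅
  n18('cc'): parent n17 fail=0; on 'c' 0 → fail=17;  out ∅∪∅=∅
  n21('de'): parent n4 fail=0; on 'e' 0 → fail=0;  out {6}∪∅={6}
  n3('bac'): parent n2 fail=0; on 'c' 0 → fail=17;  out {0}∪∅={0}
  n6('bbe'): parent n5 fail=1; on 'e' 1→0 → fail=0;  out ∅∪∅=∅
  n11('dce'): parent n10 fail=17; on 'e' 17→0 → fail=0;  out ∅∪∅=∅
  n19('ccb'): parent n18 fail=17; on 'b' 17→0 → fail=1;  out ∅∪∅=∅
  n7('bbed'): parent n6 fail=0; on 'd' 0 → fail=4;  out ∅∪{1}={1}
  n12('dcea'): parent n11 fail=0; on 'a' 0 → fail=0;  out ∅∪∅=∅
  n15('bace'): parent n3 fail=17; on 'e' 17→0 → fail=0;  out ∅∪∅=∅
  n20('ccbb'): parent n19 fail=1; on 'b' 1 → fail=5;  out {5}∪∅={5}
  n8('bbedd'): parent n7 fail=4; on 'd' 4→0 → fail=4;  out ∅∪{1}={1}
  n13('dceab'): parent n12 fail=0; on 'b' 0 → fail=1;  out ∅∪∅=∅
  n16('bacec'): parent n15 fail=0; on 'c' 0 → fail=17;  out {4}∪∅={4}
  n9('bbedde'): parent n8 fail=4; on 'e' 4 → fail=21;  out {2}∪{6}={2,6}
  n14('dceabd'): parent n13 fail=1; on 'd' 1→0 → fail=4;  out {3}∪{1}={1,3}

Text stream:
pos 0 'e': at 0
pos 1 'e': at 0
pos 2 'b': at 1
pos 3 'b': at 5
pos 4 'e': at 6
pos 5 'd': at 7  ** P1@[5:5]
pos 6 'd': at 8  ** P1@[6:6]
pos 7 'e': at 9  ** P2@[2:7],P6@[6:7]
pos 8 'd': at 4 (via fail)  ** P1@[8:8]
pos 9 'a': at 0 (via fail)
pos 10 'a': at 0
pos 11 'a': at 0
pos 12 'b': at 1
pos 13 'b': at 5
pos 14 'b': at 5 (via fail)
pos 15 'a': at 2 (via fail)
pos 16 'c': at 3  ** P0@[14:16]
pos 17 'e': at 15
pos 18 'c': at 16  ** P4@[14:18]
pos 19 'd': at 4 (via fail)  ** P1@[19:19]
pos 20 'c': at 10
pos 21 'b': at 1 (via fail)
pos 22 'a': at 2
pos 23 'c': at 3  ** P0@[21:23]
pos 24 'e': at 15
pos 25 'c': at 16  ** P4@[21:25]

All matches (sorted): [[5,1],[6,1],[7,2],[7,6],[8,1],[16,0],[18,4],[19,1],[23,0],[25,4]]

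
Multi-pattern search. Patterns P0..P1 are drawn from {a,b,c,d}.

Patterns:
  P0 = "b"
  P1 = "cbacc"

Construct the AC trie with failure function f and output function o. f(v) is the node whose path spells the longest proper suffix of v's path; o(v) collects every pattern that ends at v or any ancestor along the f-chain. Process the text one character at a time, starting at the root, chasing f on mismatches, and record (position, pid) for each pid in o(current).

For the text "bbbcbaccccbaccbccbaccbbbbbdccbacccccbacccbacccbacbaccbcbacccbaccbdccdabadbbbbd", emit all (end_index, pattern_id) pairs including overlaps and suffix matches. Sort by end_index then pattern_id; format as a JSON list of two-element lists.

Build:
Trie (insert patterns):
  n0 'ε': b→1 c→2
  n1 'b': ·  ←P0
  n2 'c': b→3
  n3 'cb': a→4
  n4 'cba': c→5
  n5 'cbac': c→6
  n6 'cbacc': ·  ←P1

BFS fail/out derivation:
  n1('b'): parent n0 fail=0; on 'b' 0 → fail=0;  out {0}∪∅={0}
  n2('c'): parent n0 fail=0; on 'c' 0 → fail=0;  out ∅∪∅=∅
  n3('cb'): parent n2 fail=0; on 'b' 0 → fail=1;  out ∅∪{0}={0}
  n4('cba'): parent n3 fail=1; on 'a' 1→0 → fail=0;  out ∅∪∅=∅
  n5('cbac'): parent n4 fail=0; on 'c' 0 → fail=2;  out ∅∪∅=∅
  n6('cbacc'): parent n5 fail=2; on 'c' 2→0 → fail=2;  out {1}∪∅={1}

Run:
[0] read 'b'  n0⇒n1  emit P0@[0:0]
[1] read 'b'  n1⇒n1 ·f  emit P0@[1:1]
[2] read 'b'  n1⇒n1 ·f  emit P0@[2:2]
[3] read 'c'  n1⇒n2 ·f
[4] read 'b'  n2⇒n3  emit P0@[4:4]
[5] read 'a'  n3⇒n4
[6] read 'c'  n4⇒n5
[7] read 'c'  n5⇒n6  emit P1@[3:7]
[8] read 'c'  n6⇒n2 ·f
[9] read 'c'  n2⇒n2 ·f
[10] read 'b'  n2⇒n3  emit P0@[10:10]
[11] read 'a'  n3⇒n4
[12] read 'c'  n4⇒n5
[13] read 'c'  n5⇒n6  emit P1@[9:13]
[14] read 'b'  n6⇒n3 ·f  emit P0@[14:14]
[15] read 'c'  n3⇒n2 ·f
[16] read 'c'  n2⇒n2 ·f
[17] read 'b'  n2⇒n3  emit P0@[17:17]
[18] read 'a'  n3⇒n4
[19] read 'c'  n4⇒n5
[20] read 'c'  n5⇒n6  emit P1@[16:20]
[21] read 'b'  n6⇒n3 ·f  emit P0@[21:21]
[22] read 'b'  n3⇒n1 ·f  emit P0@[22:22]
[23] read 'b'  n1⇒n1 ·f  emit P0@[23:23]
[24] read 'b'  n1⇒n1 ·f  emit P0@[24:24]
[25] read 'b'  n1⇒n1 ·f  emit P0@[25:25]
[26] read 'd'  n1⇒n0 ·f
[27] read 'c'  n0⇒n2
[28] read 'c'  n2⇒n2 ·f
[29] read 'b'  n2⇒n3  emit P0@[29:29]
[30] read 'a'  n3⇒n4
[31] read 'c'  n4⇒n5
[32] read 'c'  n5⇒n6  emit P1@[28:32]
[33] read 'c'  n6⇒n2 ·f
[34] read 'c'  n2⇒n2 ·f
[35] read 'c'  n2⇒n2 ·f
[36] read 'b'  n2⇒n3  emit P0@[36:36]
[37] read 'a'  n3⇒n4
[38] read 'c'  n4⇒n5
[39] read 'c'  n5⇒n6  emit P1@[35:39]
[40] read 'c'  n6⇒n2 ·f
[41] read 'b'  n2⇒n3  emit P0@[41:41]
[42] read 'a'  n3⇒n4
[43] read 'c'  n4⇒n5
[44] read 'c'  n5⇒n6  emit P1@[40:44]
[45] read 'c'  n6⇒n2 ·f
[46] read 'b'  n2⇒n3  emit P0@[46:46]
[47] read 'a'  n3⇒n4
[48] read 'c'  n4⇒n5
[49] read 'b'  n5⇒n3 ·f  emit P0@[49:49]
[50] read 'a'  n3⇒n4
[51] read 'c'  n4⇒n5
[52] read 'c'  n5⇒n6  emit P1@[48:52]
[53] read 'b'  n6⇒n3 ·f  emit P0@[53:53]
[54] read 'c'  n3⇒n2 ·f
[55] read 'b'  n2⇒n3  emit P0@[55:55]
[56] read 'a'  n3⇒n4
[57] read 'c'  n4⇒n5
[58] read 'c'  n5⇒n6  emit P1@[54:58]
[59] read 'c'  n6⇒n2 ·f
[60] read 'b'  n2⇒n3  emit P0@[60:60]
[61] read 'a'  n3⇒n4
[62] read 'c'  n4⇒n5
[63] read 'c'  n5⇒n6  emit P1@[59:63]
[64] read 'b'  n6⇒n3 ·f  emit P0@[64:64]
[65] read 'd'  n3⇒n0 ·f
[66] read 'c'  n0⇒n2
[67] read 'c'  n2⇒n2 ·f
[68] read 'd'  n2⇒n0 ·f
[69] read 'a'  n0⇒n0
[70] read 'b'  n0⇒n1  emit P0@[70:70]
[71] read 'a'  n1⇒n0 ·f
[72] read 'd'  n0⇒n0
[73] read 'b'  n0⇒n1  emit P0@[73:73]
[74] read 'b'  n1⇒n1 ·f  emit P0@[74:74]
[75] read 'b'  n1⇒n1 ·f  emit P0@[75:75]
[76] read 'b'  n1⇒n1 ·f  emit P0@[76:76]
[77] read 'd'  n1⇒n0 ·f

All matches (sorted): [[0,0],[1,0],[2,0],[4,0],[7,1],[10,0],[13,1],[14,0],[17,0],[20,1],[21,0],[22,0],[23,0],[24,0],[25,0],[29,0],[32,1],[36,0],[39,1],[41,0],[44,1],[46,0],[49,0],[52,1],[53,0],[55,0],[58,1],[60,0],[63,1],[64,0],[70,0],[73,0],[74,0],[75,0],[76,0]]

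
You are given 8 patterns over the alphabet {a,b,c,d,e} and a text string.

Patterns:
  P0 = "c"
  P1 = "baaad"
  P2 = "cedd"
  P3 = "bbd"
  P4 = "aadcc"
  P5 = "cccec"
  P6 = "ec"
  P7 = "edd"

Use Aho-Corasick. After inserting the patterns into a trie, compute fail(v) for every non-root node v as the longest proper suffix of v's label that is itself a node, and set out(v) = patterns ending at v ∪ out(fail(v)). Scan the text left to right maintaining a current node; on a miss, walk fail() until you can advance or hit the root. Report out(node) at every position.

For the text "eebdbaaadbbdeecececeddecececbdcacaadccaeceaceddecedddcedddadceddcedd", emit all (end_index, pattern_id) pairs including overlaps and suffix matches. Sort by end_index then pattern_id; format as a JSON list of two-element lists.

Build automaton:
Trie (insert patterns):
  0='ε' goto a→12 b→2 c→1 e→21
  1='c' goto c→17 e→7  [P0 ends]
  2='b' goto a→3 b→10
  3='ba' goto a→4
  4='baa' goto a→5
  5='baaa' goto d→6
  6='baaad' goto ·  [P1 ends]
  7='ce' goto d→8
  8='ced' goto d→9
  9='cedd' goto ·  [P2 ends]
  10='bb' goto d→11
  11='bbd' goto ·  [P3 ends]
  12='a' goto a→13
  13='aa' goto d→14
  14='aad' goto c→15
  15='aadc' goto c→16
  16='aadcc' goto ·  [P4 ends]
  17='cc' goto c→18
  18='ccc' goto e→19
  19='ccce' goto c→20
  20='cccec' goto ·  [P5 ends]
  21='e' goto c→22 d→23
  22='ec' goto ·  [P6 ends]
  23='ed' goto d→24
  24='edd' goto ·  [P7 ends]

BFS fail/out derivation:
  n1('c'): parent n0 fail=0; on 'c' 0 → fail=0;  out {0}∪∅={0}
  n2('b'): parent n0 fail=0; on 'b' 0 → fail=0;  out ∅∪∅=∅
  n12('a'): parent n0 fail=0; on 'a' 0 → fail=0;  out ∅∪∅=∅
  n21('e'): parent n0 fail=0; on 'e' 0 → fail=0;  out ∅∪∅=∅
  n3('ba'): parent n2 fail=0; on 'a' 0 → fail=12;  out ∅∪∅=∅
  n7('ce'): parent n1 fail=0; on 'e' 0 → fail=21;  out ∅∪∅=∅
  n10('bb'): parent n2 fail=0; on 'b' 0 → fail=2;  out ∅∪∅=∅
  n13('aa'): parent n12 fail=0; on 'a' 0 → fail=12;  out ∅∪∅=∅
  n17('cc'): parent n1 fail=0; on 'c' 0 → fail=1;  out ∅∪{0}={0}
  n22('ec'): parent n21 fail=0; on 'c' 0 → fail=1;  out {6}∪{0}={0,6}
  n23('ed'): parent n21 fail=0; on 'd' 0 → fail=0;  out ∅∪∅=∅
  n4('baa'): parent n3 fail=12; on 'a' 12 → fail=13;  out ∅∪∅=∅
  n8('ced'): parent n7 fail=21; on 'd' 21 → fail=23;  out ∅∪∅=∅
  n11('bbd'): parent n10 fail=2; on 'd' 2→0 → fail=0;  out {3}∪∅={3}
  n14('aad'): parent n13 fail=12; on 'd' 12→0 → fail=0;  out ∅∪∅=∅
  n18('ccc'): parent n17 fail=1; on 'c' 1 → fail=17;  out ∅∪{0}={0}
  n24('edd'): parent n23 fail=0; on 'd' 0 → fail=0;  out {7}∪∅={7}
  n5('baaa'): parent n4 fail=13; on 'a' 13→12 → fail=13;  out ∅∪∅=∅
  n9('cedd'): parent n8 fail=23; on 'd' 23 → fail=24;  out {2}∪{7}={2,7}
  n15('aadc'): parent n14 fail=0; on 'c' 0 → fail=1;  out ∅∪{0}={0}
  n19('ccce'): parent n18 fail=17; on 'e' 17→1 → fail=7;  out ∅∪∅=∅
  n6('baaad'): parent n5 fail=13; on 'd' 13 → fail=14;  out {1}∪∅={1}
  n16('aadcc'): parent n15 fail=1; on 'c' 1 → fail=17;  out {4}∪{0}={0,4}
  n20('cccec'): parent n19 fail=7; on 'c' 7→21 → fail=22;  out {5}∪{0,6}={0,5,6}

Scan:
i=0 'e': node 0→21
i=1 'e': node 21→21 (fail-walked)
i=2 'b': node 21→2 (fail-walked)
i=3 'd': node 2→0 (fail-walked)
i=4 'b': node 0→2
i=5 'a': node 2→3
i=6 'a': node 3→4
i=7 'a': node 4→5
i=8 'd': node 5→6  emit P1@[4:8]
i=9 'b': node 6→2 (fail-walked)
i=10 'b': node 2→10
i=11 'd': node 10→11  emit P3@[9:11]
i=12 'e': node 11→21 (fail-walked)
i=13 'e': node 21→21 (fail-walked)
i=14 'c': node 21→22  emit P0@[14:14],P6@[13:14]
i=15 'e': node 22→7 (fail-walked)
i=16 'c': node 7→22 (fail-walked)  emit P0@[16:16],P6@[15:16]
i=17 'e': node 22→7 (fail-walked)
i=18 'c': node 7→22 (fail-walked)  emit P0@[18:18],P6@[17:18]
i=19 'e': node 22→7 (fail-walked)
i=20 'd': node 7→8
i=21 'd': node 8→9  emit P2@[18:21],P7@[19:21]
i=22 'e': node 9→21 (fail-walked)
i=23 'c': node 21→22  emit P0@[23:23],P6@[22:23]
i=24 'e': node 22→7 (fail-walked)
i=25 'c': node 7→22 (fail-walked)  emit P0@[25:25],P6@[24:25]
i=26 'e': node 22→7 (fail-walked)
i=27 'c': node 7→22 (fail-walked)  emit P0@[27:27],P6@[26:27]
i=28 'b': node 22→2 (fail-walked)
i=29 'd': node 2→0 (fail-walked)
i=30 'c': node 0→1  emit P0@[30:30]
i=31 'a': node 1→12 (fail-walked)
i=32 'c': node 12→1 (fail-walked)  emit P0@[32:32]
i=33 'a': node 1→12 (fail-walked)
i=34 'a': node 12→13
i=35 'd': node 13→14
i=36 'c': node 14→15  emit P0@[36:36]
i=37 'c': node 15→16  emit P0@[37:37],P4@[33:37]
i=38 'a': node 16→12 (fail-walked)
i=39 'e': node 12→21 (fail-walked)
i=40 'c': node 21→22  emit P0@[40:40],P6@[39:40]
i=41 'e': node 22→7 (fail-walked)
i=42 'a': node 7→12 (fail-walked)
i=43 'c': node 12→1 (fail-walked)  emit P0@[43:43]
i=44 'e': node 1→7
i=45 'd': node 7→8
i=46 'd': node 8→9  emit P2@[43:46],P7@[44:46]
i=47 'e': node 9→21 (fail-walked)
i=48 'c': node 21→22  emit P0@[48:48],P6@[47:48]
i=49 'e': node 22→7 (fail-walked)
i=50 'd': node 7→8
i=51 'd': node 8→9  emit P2@[48:51],P7@[49:51]
i=52 'd': node 9→0 (fail-walked)
i=53 'c': node 0→1  emit P0@[53:53]
i=54 'e': node 1→7
i=55 'd': node 7→8
i=56 'd': node 8→9  emit P2@[53:56],P7@[54:56]
i=57 'd': node 9→0 (fail-walked)
i=58 'a': node 0→12
i=59 'd': node 12→0 (fail-walked)
i=60 'c': node 0→1  emit P0@[60:60]
i=61 'e': node 1→7
i=62 'd': node 7→8
i=63 'd': node 8→9  emit P2@[60:63],P7@[61:63]
i=64 'c': node 9→1 (fail-walked)  emit P0@[64:64]
i=65 'e': node 1→7
i=66 'd': node 7→8
i=67 'd': node 8→9  emit P2@[64:67],P7@[65:67]

Matches: [[8,1],[11,3],[14,0],[14,6],[16,0],[16,6],[18,0],[18,6],[21,2],[21,7],[23,0],[23,6],[25,0],[25,6],[27,0],[27,6],[30,0],[32,0],[36,0],[37,0],[37,4],[40,0],[40,6],[43,0],[46,2],[46,7],[48,0],[48,6],[51,2],[51,7],[53,0],[56,2],[56,7],[60,0],[63,2],[63,7],[64,0],[67,2],[67,7]]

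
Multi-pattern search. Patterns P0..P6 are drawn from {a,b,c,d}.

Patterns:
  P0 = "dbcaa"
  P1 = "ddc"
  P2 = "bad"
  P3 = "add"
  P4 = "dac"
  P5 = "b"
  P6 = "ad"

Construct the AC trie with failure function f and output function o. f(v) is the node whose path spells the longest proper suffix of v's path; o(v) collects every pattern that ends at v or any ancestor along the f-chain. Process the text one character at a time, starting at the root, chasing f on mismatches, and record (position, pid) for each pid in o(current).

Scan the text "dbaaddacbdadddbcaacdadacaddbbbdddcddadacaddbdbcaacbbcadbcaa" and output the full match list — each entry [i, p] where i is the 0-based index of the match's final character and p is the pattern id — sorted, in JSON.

Build:
Trie (insert patterns):
  0='ε' goto a→11 b→8 d→1
  1='d' goto a→14 b→2 d→6
  2='db' goto c→3
  3='dbc' goto a→4
  4='dbca' goto a→5
  5='dbcaa' goto ·  ←P0
  6='dd' goto c→7
  7='ddc' goto ·  ←P1
  8='b' goto a→9  ←P5
  9='ba' goto d→10
  10='bad' goto ·  ←P2
  11='a' goto d→12
  12='ad' goto d→13  ←P6
  13='add' goto ·  ←P3
  14='da' goto c→15
  15='dac' goto ·  ←P4

Failure links (BFS by depth):
  n1('d'): parent n0 fail=0; on 'd' 0 → fail=0;  out ∅∪∅=∅
  n8('b'): parent n0 fail=0; on 'b' 0 → fail=0;  out {5}∪∅={5}
  n11('a'): parent n0 fail=0; on 'a' 0 → fail=0;  out ∅∪∅=∅
  n2('db'): parent n1 fail=0; on 'b' 0 → fail=8;  out ∅∪{5}={5}
  n6('dd'): parent n1 fail=0; on 'd' 0 → fail=1;  out ∅∪∅=∅
  n9('ba'): parent n8 fail=0; on 'a' 0 → fail=11;  out ∅∪∅=∅
  n12('ad'): parent n11 fail=0; on 'd' 0 → fail=1;  out {6}∪∅={6}
  n14('da'): parent n1 fail=0; on 'a' 0 → fail=11;  out ∅∪∅=∅
  n3('dbc'): parent n2 fail=8; on 'c' 8→0 → fail=0;  out ∅∪∅=∅
  n7('ddc'): parent n6 fail=1; on 'c' 1→0 → fail=0;  out {1}∪∅={1}
  n10('bad'): parent n9 fail=11; on 'd' 11 → fail=12;  out {2}∪{6}={2,6}
  n13('add'): parent n12 fail=1; on 'd' 1 → fail=6;  out {3}∪∅={3}
  n15('dac'): parent n14 fail=11; on 'c' 11→0 → fail=0;  out {4}∪∅={4}
  n4('dbca'): parent n3 fail=0; on 'a' 0 → fail=11;  out ∅∪∅=∅
  n5('dbcaa'): parent n4 fail=11; on 'a' 11→0 → fail=11;  out {0}∪∅={0}

Run:
[0] read 'd'  n0⇒n1
[1] read 'b'  n1⇒n2  emit P5@[1:1]
[2] read 'a'  n2⇒n9 (fail-walked)
[3] read 'a'  n9⇒n11 (fail-walked)
[4] read 'd'  n11⇒n12  emit P6@[3:4]
[5] read 'd'  n12⇒n13  emit P3@[3:5]
[6] read 'a'  n13⇒n14 (fail-walked)
[7] read 'c'  n14⇒n15  emit P4@[5:7]
[8] read 'b'  n15⇒n8 (fail-walked)  emit P5@[8:8]
[9] read 'd'  n8⇒n1 (fail-walked)
[10] read 'a'  n1⇒n14
[11] read 'd'  n14⇒n12 (fail-walked)  emit P6@[10:11]
[12] read 'd'  n12⇒n13  emit P3@[10:12]
[13] read 'd'  n13⇒n6 (fail-walked)
[14] read 'b'  n6⇒n2 (fail-walked)  emit P5@[14:14]
[15] read 'c'  n2⇒n3
[16] read 'a'  n3⇒n4
[17] read 'a'  n4⇒n5  emit P0@[13:17]
[18] read 'c'  n5⇒n0 (fail-walked)
[19] read 'd'  n0⇒n1
[20] read 'a'  n1⇒n14
[21] read 'd'  n14⇒n12 (fail-walked)  emit P6@[20:21]
[22] read 'a'  n12⇒n14 (fail-walked)
[23] read 'c'  n14⇒n15  emit P4@[21:23]
[24] read 'a'  n15⇒n11 (fail-walked)
[25] read 'd'  n11⇒n12  emit P6@[24:25]
[26] read 'd'  n12⇒n13  emit P3@[24:26]
[27] read 'b'  n13⇒n2 (fail-walked)  emit P5@[27:27]
[28] read 'b'  n2⇒n8 (fail-walked)  emit P5@[28:28]
[29] read 'b'  n8⇒n8 (fail-walked)  emit P5@[29:29]
[30] read 'd'  n8⇒n1 (fail-walked)
[31] read 'd'  n1⇒n6
[32] read 'd'  n6⇒n6 (fail-walked)
[33] read 'c'  n6⇒n7  emit P1@[31:33]
[34] read 'd'  n7⇒n1 (fail-walked)
[35] read 'd'  n1⇒n6
[36] read 'a'  n6⇒n14 (fail-walked)
[37] read 'd'  n14⇒n12 (fail-walked)  emit P6@[36:37]
[38] read 'a'  n12⇒n14 (fail-walked)
[39] read 'c'  n14⇒n15  emit P4@[37:39]
[40] read 'a'  n15⇒n11 (fail-walked)
[41] read 'd'  n11⇒n12  emit P6@[40:41]
[42] read 'd'  n12⇒n13  emit P3@[40:42]
[43] read 'b'  n13⇒n2 (fail-walked)  emit P5@[43:43]
[44] read 'd'  n2⇒n1 (fail-walked)
[45] read 'b'  n1⇒n2  emit P5@[45:45]
[46] read 'c'  n2⇒n3
[47] read 'a'  n3⇒n4
[48] read 'a'  n4⇒n5  emit P0@[44:48]
[49] read 'c'  n5⇒n0 (fail-walked)
[50] read 'b'  n0⇒n8  emit P5@[50:50]
[51] read 'b'  n8⇒n8 (fail-walked)  emit P5@[51:51]
[52] read 'c'  n8⇒n0 (fail-walked)
[53] read 'a'  n0⇒n11
[54] read 'd'  n11⇒n12  emit P6@[53:54]
[55] read 'b'  n12⇒n2 (fail-walked)  emit P5@[55:55]
[56] read 'c'  n2⇒n3
[57] read 'a'  n3⇒n4
[58] read 'a'  n4⇒n5  emit P0@[54:58]

Result: [[1,5],[4,6],[5,3],[7,4],[8,5],[11,6],[12,3],[14,5],[17,0],[21,6],[23,4],[25,6],[26,3],[27,5],[28,5],[29,5],[33,1],[37,6],[39,4],[41,6],[42,3],[43,5],[45,5],[48,0],[50,5],[51,5],[54,6],[55,5],[58,0]]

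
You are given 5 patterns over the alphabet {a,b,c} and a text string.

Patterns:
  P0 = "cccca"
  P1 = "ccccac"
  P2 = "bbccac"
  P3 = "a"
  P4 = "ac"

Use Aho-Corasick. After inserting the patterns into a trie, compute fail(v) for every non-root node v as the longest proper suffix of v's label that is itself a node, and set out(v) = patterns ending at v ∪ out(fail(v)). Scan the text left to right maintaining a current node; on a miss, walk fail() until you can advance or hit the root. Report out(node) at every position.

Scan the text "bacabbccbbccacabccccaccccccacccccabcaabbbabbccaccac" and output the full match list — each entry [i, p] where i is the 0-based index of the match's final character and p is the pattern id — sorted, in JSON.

Build:
Trie (insert patterns):
  n0 'ε': a→13 b→7 c→1
  n1 'c': c→2
  n2 'cc': c→3
  n3 'ccc': c→4
  n4 'cccc': a→5
  n5 'cccca': c→6  [P0 ends]
  n6 'ccccac': ·  [P1 ends]
  n7 'b': b→8
  n8 'bb': c→9
  n9 'bbc': c→10
  n10 'bbcc': a→11
  n11 'bbcca': c→12
  n12 'bbccac': ·  [P2 ends]
  n13 'a': c→14  [P3 ends]
  n14 'ac': ·  [P4 ends]

BFS fail/out derivation:
  n1('c'): parent n0 fail=0; on 'c' 0 → fail=0;  out ∅∪∅=∅
  n7('b'): parent n0 fail=0; on 'b' 0 → fail=0;  out ∅∪∅=∅
  n13('a'): parent n0 fail=0; on 'a' 0 → fail=0;  out {3}∪∅={3}
  n2('cc'): parent n1 fail=0; on 'c' 0 → fail=1;  out ∅∪∅=∅
  n8('bb'): parent n7 fail=0; on 'b' 0 → fail=7;  out ∅∪∅=∅
  n14('ac'): parent n13 fail=0; on 'c' 0 → fail=1;  out {4}∪∅={4}
  n3('ccc'): parent n2 fail=1; on 'c' 1 → fail=2;  out ∅∪∅=∅
  n9('bbc'): parent n8 fail=7; on 'c' 7→0 → fail=1;  out ∅∪∅=∅
  n4('cccc'): parent n3 fail=2; on 'c' 2 → fail=3;  out ∅∪∅=∅
  n10('bbcc'): parent n9 fail=1; on 'c' 1 → fail=2;  out ∅∪∅=∅
  n5('cccca'): parent n4 fail=3; on 'a' 3→2→1→0 → fail=13;  out {0}∪{3}={0,3}
  n11('bbcca'): parent n10 fail=2; on 'a' 2→1→0 → fail=13;  out ∅∪{3}={3}
  n6('ccccac'): parent n5 fail=13; on 'c' 13 → fail=14;  out {1}∪{4}={1,4}
  n12('bbccac'): parent n11 fail=13; on 'c' 13 → fail=14;  out {2}∪{4}={2,4}

Run:
i=0 'b': node 0→7
i=1 'a': node 7→13 (via fail)  → match P3@[1:1]
i=2 'c': node 13→14  → match P4@[1:2]
i=3 'a': node 14→13 (via fail)  → match P3@[3:3]
i=4 'b': node 13→7 (via fail)
i=5 'b': node 7→8
i=6 'c': node 8→9
i=7 'c': node 9→10
i=8 'b': node 10→7 (via fail)
i=9 'b': node 7→8
i=10 'c': node 8→9
i=11 'c': node 9→10
i=12 'a': node 10→11  → match P3@[12:12]
i=13 'c': node 11→12  → match P2@[8:13],P4@[12:13]
i=14 'a': node 12→13 (via fail)  → match P3@[14:14]
i=15 'b': node 13→7 (via fail)
i=16 'c': node 7→1 (via fail)
i=17 'c': node 1→2
i=18 'c': node 2→3
i=19 'c': node 3→4
i=20 'a': node 4→5  → match P0@[16:20],P3@[20:20]
i=21 'c': node 5→6  → match P1@[16:21],P4@[20:21]
i=22 'c': node 6→2 (via fail)
i=23 'c': node 2→3
i=24 'c': node 3→4
i=25 'c': node 4→4 (via fail)
i=26 'c': node 4→4 (via fail)
i=27 'a': node 4→5  → match P0@[23:27],P3@[27:27]
i=28 'c': node 5→6  → match P1@[23:28],P4@[27:28]
i=29 'c': node 6→2 (via fail)
i=30 'c': node 2→3
i=31 'c': node 3→4
i=32 'c': node 4→4 (via fail)
i=33 'a': node 4→5  → match P0@[29:33],P3@[33:33]
i=34 'b': node 5→7 (via fail)
i=35 'c': node 7→1 (via fail)
i=36 'a': node 1→13 (via fail)  → match P3@[36:36]
i=37 'a': node 13→13 (via fail)  → match P3@[37:37]
i=38 'b': node 13→7 (via fail)
i=39 'b': node 7→8
i=40 'b': node 8→8 (via fail)
i=41 'a': node 8→13 (via fail)  → match P3@[41:41]
i=42 'b': node 13→7 (via fail)
i=43 'b': node 7→8
i=44 'c': node 8→9
i=45 'c': node 9→10
i=46 'a': node 10→11  → match P3@[46:46]
i=47 'c': node 11→12  → match P2@[42:47],P4@[46:47]
i=48 'c': node 12→2 (via fail)
i=49 'a': node 2→13 (via fail)  → match P3@[49:49]
i=50 'c': node 13→14  → match P4@[49:50]

Matches: [[1,3],[2,4],[3,3],[12,3],[13,2],[13,4],[14,3],[20,0],[20,3],[21,1],[21,4],[27,0],[27,3],[28,1],[28,4],[33,0],[33,3],[36,3],[37,3],[41,3],[46,3],[47,2],[47,4],[49,3],[50,4]]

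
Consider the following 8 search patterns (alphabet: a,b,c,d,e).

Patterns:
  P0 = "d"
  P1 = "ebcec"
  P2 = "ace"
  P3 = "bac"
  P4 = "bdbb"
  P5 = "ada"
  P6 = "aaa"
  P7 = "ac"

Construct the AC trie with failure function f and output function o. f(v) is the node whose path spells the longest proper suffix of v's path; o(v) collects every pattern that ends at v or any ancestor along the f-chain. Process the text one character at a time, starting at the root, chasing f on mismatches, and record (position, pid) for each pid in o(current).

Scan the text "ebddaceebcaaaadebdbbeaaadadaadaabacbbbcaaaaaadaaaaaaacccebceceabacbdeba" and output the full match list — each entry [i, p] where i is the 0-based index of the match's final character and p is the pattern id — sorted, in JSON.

Build automaton:
Trie nodes:
  0='ε' goto a→7 b→10 d→1 e→2
  1='d' goto ·  [P0 ends]
  2='e' goto b→3
  3='eb' goto c→4
  4='ebc' goto e→5
  5='ebce' goto c→6
  6='ebcec' goto ·  [P1 ends]
  7='a' goto a→18 c→8 d→16
  8='ac' goto e→9  [P7 ends]
  9='ace' goto ·  [P2 ends]
  10='b' goto a→11 d→13
  11='ba' goto c→12
  12='bac' goto ·  [P3 ends]
  13='bd' goto b→14
  14='bdb' goto b→15
  15='bdbb' goto ·  [P4 ends]
  16='ad' goto a→17
  17='ada' goto ·  [P5 ends]
  18='aa' goto a→19
  19='aaa' goto ·  [P6 ends]

BFS fail/out derivation:
  n1('d'): parent n0 fail=0; on 'd' 0 → fail=0;  out {0}∪∅={0}
  n2('e'): parent n0 fail=0; on 'e' 0 → fail=0;  out ∅∪∅=∅
  n7('a'): parent n0 fail=0; on 'a' 0 → fail=0;  out ∅∪∅=∅
  n10('b'): parent n0 fail=0; on 'b' 0 → fail=0;  out ∅∪∅=∅
  n3('eb'): parent n2 fail=0; on 'b' 0 → fail=10;  out ∅∪∅=∅
  n8('ac'): parent n7 fail=0; on 'c' 0 → fail=0;  out {7}∪∅={7}
  n11('ba'): parent n10 fail=0; on 'a' 0 → fail=7;  out ∅∪∅=∅
  n13('bd'): parent n10 fail=0; on 'd' 0 → fail=1;  out ∅∪{0}={0}
  n16('ad'): parent n7 fail=0; on 'd' 0 → fail=1;  out ∅∪{0}={0}
  n18('aa'): parent n7 fail=0; on 'a' 0 → fail=7;  out ∅∪∅=∅
  n4('ebc'): parent n3 fail=10; on 'c' 10→0 → fail=0;  out ∅∪∅=∅
  n9('ace'): parent n8 fail=0; on 'e' 0 → fail=2;  out {2}∪∅={2}
  n12('bac'): parent n11 fail=7; on 'c' 7 → fail=8;  out {3}∪{7}={3,7}
  n14('bdb'): parent n13 fail=1; on 'b' 1→0 → fail=10;  out ∅∪∅=∅
  n17('ada'): parent n16 fail=1; on 'a' 1→0 → fail=7;  out {5}∪∅={5}
  n19('aaa'): parent n18 fail=7; on 'a' 7 → fail=18;  out {6}∪∅={6}
  n5('ebce'): parent n4 fail=0; on 'e' 0 → fail=2;  out ∅∪∅=∅
  n15('bdbb'): parent n14 fail=10; on 'b' 10→0 → fail=10;  out {4}∪∅={4}
  n6('ebcec'): parent n5 fail=2; on 'c' 2→0 → fail=0;  out {1}∪∅={1}

Text stream:
[0] read 'e'  n0⇒n2
[1] read 'b'  n2⇒n3
[2] read 'd'  n3⇒n13 (fail-walked)  → match P0@[2:2]
[3] read 'd'  n13⇒n1 (fail-walked)  → match P0@[3:3]
[4] read 'a'  n1⇒n7 (fail-walked)
[5] read 'c'  n7⇒n8  → match P7@[4:5]
[6] read 'e'  n8⇒n9  → match P2@[4:6]
[7] read 'e'  n9⇒n2 (fail-walked)
[8] read 'b'  n2⇒n3
[9] read 'c'  n3⇒n4
[10] read 'a'  n4⇒n7 (fail-walked)
[11] read 'a'  n7⇒n18
[12] read 'a'  n18⇒n19  → match P6@[10:12]
[13] read 'a'  n19⇒n19 (fail-walked)  → match P6@[11:13]
[14] read 'd'  n19⇒n16 (fail-walked)  → match P0@[14:14]
[15] read 'e'  n16⇒n2 (fail-walked)
[16] read 'b'  n2⇒n3
[17] read 'd'  n3⇒n13 (fail-walked)  → match P0@[17:17]
[18] read 'b'  n13⇒n14
[19] read 'b'  n14⇒n15  → match P4@[16:19]
[20] read 'e'  n15⇒n2 (fail-walked)
[21] read 'a'  n2⇒n7 (fail-walked)
[22] read 'a'  n7⇒n18
[23] read 'a'  n18⇒n19  → match P6@[21:23]
[24] read 'd'  n19⇒n16 (fail-walked)  → match P0@[24:24]
[25] read 'a'  n16⇒n17  → match P5@[23:25]
[26] read 'd'  n17⇒n16 (fail-walked)  → match P0@[26:26]
[27] read 'a'  n16⇒n17  → match P5@[25:27]
[28] read 'a'  n17⇒n18 (fail-walked)
[29] read 'd'  n18⇒n16 (fail-walked)  → match P0@[29:29]
[30] read 'a'  n16⇒n17  → match P5@[28:30]
[31] read 'a'  n17⇒n18 (fail-walked)
[32] read 'b'  n18⇒n10 (fail-walked)
[33] read 'a'  n10⇒n11
[34] read 'c'  n11⇒n12  → match P3@[32:34],P7@[33:34]
[35] read 'b'  n12⇒n10 (fail-walked)
[36] read 'b'  n10⇒n10 (fail-walked)
[37] read 'b'  n10⇒n10 (fail-walked)
[38] read 'c'  n10⇒n0 (fail-walked)
[39] read 'a'  n0⇒n7
[40] read 'a'  n7⇒n18
[41] read 'a'  n18⇒n19  → match P6@[39:41]
[42] read 'a'  n19⇒n19 (fail-walked)  → match P6@[40:42]
[43] read 'a'  n19⇒n19 (fail-walked)  → match P6@[41:43]
[44] read 'a'  n19⇒n19 (fail-walked)  → match P6@[42:44]
[45] read 'd'  n19⇒n16 (fail-walked)  → match P0@[45:45]
[46] read 'a'  n16⇒n17  → match P5@[44:46]
[47] read 'a'  n17⇒n18 (fail-walked)
[48] read 'a'  n18⇒n19  → match P6@[46:48]
[49] read 'a'  n19⇒n19 (fail-walked)  → match P6@[47:49]
[50] read 'a'  n19⇒n19 (fail-walked)  → match P6@[48:50]
[51] read 'a'  n19⇒n19 (fail-walked)  → match P6@[49:51]
[52] read 'a'  n19⇒n19 (fail-walked)  → match P6@[50:52]
[53] read 'c'  n19⇒n8 (fail-walked)  → match P7@[52:53]
[54] read 'c'  n8⇒n0 (fail-walked)
[55] read 'c'  n0⇒n0
[56] read 'e'  n0⇒n2
[57] read 'b'  n2⇒n3
[58] read 'c'  n3⇒n4
[59] read 'e'  n4⇒n5
[60] read 'c'  n5⇒n6  → match P1@[56:60]
[61] read 'e'  n6⇒n2 (fail-walked)
[62] read 'a'  n2⇒n7 (fail-walked)
[63] read 'b'  n7⇒n10 (fail-walked)
[64] read 'a'  n10⇒n11
[65] read 'c'  n11⇒n12  → match P3@[63:65],P7@[64:65]
[66] read 'b'  n12⇒n10 (fail-walked)
[67] read 'd'  n10⇒n13  → match P0@[67:67]
[68] read 'e'  n13⇒n2 (fail-walked)
[69] read 'b'  n2⇒n3
[70] read 'a'  n3⇒n11 (fail-walked)

Result: [[2,0],[3,0],[5,7],[6,2],[12,6],[13,6],[14,0],[17,0],[19,4],[23,6],[24,0],[25,5],[26,0],[27,5],[29,0],[30,5],[34,3],[34,7],[41,6],[42,6],[43,6],[44,6],[45,0],[46,5],[48,6],[49,6],[50,6],[51,6],[52,6],[53,7],[60,1],[65,3],[65,7],[67,0]]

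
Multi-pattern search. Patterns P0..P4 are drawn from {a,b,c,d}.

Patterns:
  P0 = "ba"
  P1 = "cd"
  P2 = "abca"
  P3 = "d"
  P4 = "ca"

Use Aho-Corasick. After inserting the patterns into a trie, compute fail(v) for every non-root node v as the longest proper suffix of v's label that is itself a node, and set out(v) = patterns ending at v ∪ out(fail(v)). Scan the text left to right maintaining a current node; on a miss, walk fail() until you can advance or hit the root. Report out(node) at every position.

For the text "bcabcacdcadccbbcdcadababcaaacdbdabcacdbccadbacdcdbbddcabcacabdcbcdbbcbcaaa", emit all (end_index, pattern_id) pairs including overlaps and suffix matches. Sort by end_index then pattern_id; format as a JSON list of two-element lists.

Build:
Trie (insert patterns):
  0='ε' goto a→5 b→1 c→3 d→9
  1='b' goto a→2
  2='ba' goto ·  ←P0
  3='c' goto a→10 d→4
  4='cd' goto ·  ←P1
  5='a' goto b→6
  6='ab' goto c→7
  7='abc' goto a→8
  8='abca' goto ·  ←P2
  9='d' goto ·  ←P3
  10='ca' goto ·  ←P4

Failure links (BFS by depth):
  n1('b'): parent n0 fail=0; on 'b' 0 → fail=0;  out ∅∪∅=∅
  n3('c'): parent n0 fail=0; on 'c' 0 → fail=0;  out ∅∪∅=∅
  n5('a'): parent n0 fail=0; on 'a' 0 → fail=0;  out ∅∪∅=∅
  n9('d'): parent n0 fail=0; on 'd' 0 → fail=0;  out {3}∪∅={3}
  n2('ba'): parent n1 fail=0; on 'a' 0 → fail=5;  out {0}∪∅={0}
  n4('cd'): parent n3 fail=0; on 'd' 0 → fail=9;  out {1}∪{3}={1,3}
  n6('ab'): parent n5 fail=0; on 'b' 0 → fail=1;  out ∅∪∅=∅
  n10('ca'): parent n3 fail=0; on 'a' 0 → fail=5;  out {4}∪∅={4}
  n7('abc'): parent n6 fail=1; on 'c' 1→0 → fail=3;  out ∅∪∅=∅
  n8('abca'): parent n7 fail=3; on 'a' 3 → fail=10;  out {2}∪{4}={2,4}

Run:
pos 0 'b': at 1
pos 1 'c': at 3 (via fail)
pos 2 'a': at 10  ** P4@[1:2]
pos 3 'b': at 6 (via fail)
pos 4 'c': at 7
pos 5 'a': at 8  ** P2@[2:5],P4@[4:5]
pos 6 'c': at 3 (via fail)
pos 7 'd': at 4  ** P1@[6:7],P3@[7:7]
pos 8 'c': at 3 (via fail)
pos 9 'a': at 10  ** P4@[8:9]
pos 10 'd': at 9 (via fail)  ** P3@[10:10]
pos 11 'c': at 3 (via fail)
pos 12 'c': at 3 (via fail)
pos 13 'b': at 1 (via fail)
pos 14 'b': at 1 (via fail)
pos 15 'c': at 3 (via fail)
pos 16 'd': at 4  ** P1@[15:16],P3@[16:16]
pos 17 'c': at 3 (via fail)
pos 18 'a': at 10  ** P4@[17:18]
pos 19 'd': at 9 (via fail)  ** P3@[19:19]
pos 20 'a': at 5 (via fail)
pos 21 'b': at 6
pos 22 'a': at 2 (via fail)  ** P0@[21:22]
pos 23 'b': at 6 (via fail)
pos 24 'c': at 7
pos 25 'a': at 8  ** P2@[22:25],P4@[24:25]
pos 26 'a': at 5 (via fail)
pos 27 'a': at 5 (via fail)
pos 28 'c': at 3 (via fail)
pos 29 'd': at 4  ** P1@[28:29],P3@[29:29]
pos 30 'b': at 1 (via fail)
pos 31 'd': at 9 (via fail)  ** P3@[31:31]
pos 32 'a': at 5 (via fail)
pos 33 'b': at 6
pos 34 'c': at 7
pos 35 'a': at 8  ** P2@[32:35],P4@[34:35]
pos 36 'c': at 3 (via fail)
pos 37 'd': at 4  ** P1@[36:37],P3@[37:37]
pos 38 'b': at 1 (via fail)
pos 39 'c': at 3 (via fail)
pos 40 'c': at 3 (via fail)
pos 41 'a': at 10  ** P4@[40:41]
pos 42 'd': at 9 (via fail)  ** P3@[42:42]
pos 43 'b': at 1 (via fail)
pos 44 'a': at 2  ** P0@[43:44]
pos 45 'c': at 3 (via fail)
pos 46 'd': at 4  ** P1@[45:46],P3@[46:46]
pos 47 'c': at 3 (via fail)
pos 48 'd': at 4  ** P1@[47:48],P3@[48:48]
pos 49 'b': at 1 (via fail)
pos 50 'b': at 1 (via fail)
pos 51 'd': at 9 (via fail)  ** P3@[51:51]
pos 52 'd': at 9 (via fail)  ** P3@[52:52]
pos 53 'c': at 3 (via fail)
pos 54 'a': at 10  ** P4@[53:54]
pos 55 'b': at 6 (via fail)
pos 56 'c': at 7
pos 57 'a': at 8  ** P2@[54:57],P4@[56:57]
pos 58 'c': at 3 (via fail)
pos 59 'a': at 10  ** P4@[58:59]
pos 60 'b': at 6 (via fail)
pos 61 'd': at 9 (via fail)  ** P3@[61:61]
pos 62 'c': at 3 (via fail)
pos 63 'b': at 1 (via fail)
pos 64 'c': at 3 (via fail)
pos 65 'd': at 4  ** P1@[64:65],P3@[65:65]
pos 66 'b': at 1 (via fail)
pos 67 'b': at 1 (via fail)
pos 68 'c': at 3 (via fail)
pos 69 'b': at 1 (via fail)
pos 70 'c': at 3 (via fail)
pos 71 'a': at 10  ** P4@[70:71]
pos 72 'a': at 5 (via fail)
pos 73 'a': at 5 (via fail)

Matches: [[2,4],[5,2],[5,4],[7,1],[7,3],[9,4],[10,3],[16,1],[16,3],[18,4],[19,3],[22,0],[25,2],[25,4],[29,1],[29,3],[31,3],[35,2],[35,4],[37,1],[37,3],[41,4],[42,3],[44,0],[46,1],[46,3],[48,1],[48,3],[51,3],[52,3],[54,4],[57,2],[57,4],[59,4],[61,3],[65,1],[65,3],[71,4]]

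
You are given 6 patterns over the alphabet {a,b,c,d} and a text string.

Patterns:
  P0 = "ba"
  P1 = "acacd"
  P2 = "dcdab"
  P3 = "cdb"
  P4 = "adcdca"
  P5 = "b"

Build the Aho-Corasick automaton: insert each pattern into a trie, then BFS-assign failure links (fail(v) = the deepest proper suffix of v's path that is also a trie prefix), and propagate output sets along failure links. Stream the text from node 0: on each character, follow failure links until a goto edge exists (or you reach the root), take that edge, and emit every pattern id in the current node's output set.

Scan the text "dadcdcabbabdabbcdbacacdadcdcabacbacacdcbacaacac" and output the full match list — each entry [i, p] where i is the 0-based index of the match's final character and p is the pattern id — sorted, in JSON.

Build automaton:
Trie nodes:
  0='ε' goto a→3 b→1 c→13 d→8
  1='b' goto a→2  ←P5
  2='ba' goto ·  ←P0
  3='a' goto c→4 d→16
  4='ac' goto a→5
  5='aca' goto c→6
  6='acac' goto d→7
  7='acacd' goto ·  ←P1
  8='d' goto c→9
  9='dc' goto d→10
  10='dcd' goto a→11
  11='dcda' goto b→12
  12='dcdab' goto ·  ←P2
  13='c' goto d→14
  14='cd' goto b→15
  15='cdb' goto ·  ←P3
  16='ad' goto c→17
  17='adc' goto d→18
  18='adcd' goto c→19
  19='adcdc' goto a→20
  20='adcdca' goto ·  ←P4

Failure links (BFS by depth):
  n1('b'): parent n0 fail=0; on 'b' 0 → fail=0;  out {5}∪∅={5}
  n3('a'): parent n0 fail=0; on 'a' 0 → fail=0;  out ∅∪∅=∅
  n8('d'): parent n0 fail=0; on 'd' 0 → fail=0;  out ∅∪∅=∅
  n13('c'): parent n0 fail=0; on 'c' 0 → fail=0;  out ∅∪∅=∅
  n2('ba'): parent n1 fail=0; on 'a' 0 → fail=3;  out {0}∪∅={0}
  n4('ac'): parent n3 fail=0; on 'c' 0 → fail=13;  out ∅∪∅=∅
  n9('dc'): parent n8 fail=0; on 'c' 0 → fail=13;  out ∅∪∅=∅
  n14('cd'): parent n13 fail=0; on 'd' 0 → fail=8;  out ∅∪∅=∅
  n16('ad'): parent n3 fail=0; on 'd' 0 → fail=8;  out ∅∪∅=∅
  n5('aca'): parent n4 fail=13; on 'a' 13→0 → fail=3;  out ∅∪∅=∅
  n10('dcd'): parent n9 fail=13; on 'd' 13 → fail=14;  out ∅∪∅=∅
  n15('cdb'): parent n14 fail=8; on 'b' 8→0 → fail=1;  out {3}∪{5}={3,5}
  n17('adc'): parent n16 fail=8; on 'c' 8 → fail=9;  out ∅∪∅=∅
  n6('acac'): parent n5 fail=3; on 'c' 3 → fail=4;  out ∅∪∅=∅
  n11('dcda'): parent n10 fail=14; on 'a' 14→8→0 → fail=3;  out ∅∪∅=∅
  n18('adcd'): parent n17 fail=9; on 'd' 9 → fail=10;  out ∅∪∅=∅
  n7('acacd'): parent n6 fail=4; on 'd' 4→13 → fail=14;  out {1}∪∅={1}
  n12('dcdab'): parent n11 fail=3; on 'b' 3→0 → fail=1;  out {2}∪{5}={2,5}
  n19('adcdc'): parent n18 fail=10; on 'c' 10→14→8 → fail=9;  out ∅∪∅=∅
  n20('adcdca'): parent n19 fail=9; on 'a' 9→13→0 → fail=3;  out {4}∪∅={4}

Run:
[0] read 'd'  n0⇒n8
[1] read 'a'  n8⇒n3 (via fail)
[2] read 'd'  n3⇒n16
[3] read 'c'  n16⇒n17
[4] read 'd'  n17⇒n18
[5] read 'c'  n18⇒n19
[6] read 'a'  n19⇒n20  ** P4@[1:6]
[7] read 'b'  n20⇒n1 (via fail)  ** P5@[7:7]
[8] read 'b'  n1⇒n1 (via fail)  ** P5@[8:8]
[9] read 'a'  n1⇒n2  ** P0@[8:9]
[10] read 'b'  n2⇒n1 (via fail)  ** P5@[10:10]
[11] read 'd'  n1⇒n8 (via fail)
[12] read 'a'  n8⇒n3 (via fail)
[13] read 'b'  n3⇒n1 (via fail)  ** P5@[13:13]
[14] read 'b'  n1⇒n1 (via fail)  ** P5@[14:14]
[15] read 'c'  n1⇒n13 (via fail)
[16] read 'd'  n13⇒n14
[17] read 'b'  n14⇒n15  ** P3@[15:17],P5@[17:17]
[18] read 'a'  n15⇒n2 (via fail)  ** P0@[17:18]
[19] read 'c'  n2⇒n4 (via fail)
[20] read 'a'  n4⇒n5
[21] read 'c'  n5⇒n6
[22] read 'd'  n6⇒n7  ** P1@[18:22]
[23] read 'a'  n7⇒n3 (via fail)
[24] read 'd'  n3⇒n16
[25] read 'c'  n16⇒n17
[26] read 'd'  n17⇒n18
[27] read 'c'  n18⇒n19
[28] read 'a'  n19⇒n20  ** P4@[23:28]
[29] read 'b'  n20⇒n1 (via fail)  ** P5@[29:29]
[30] read 'a'  n1⇒n2  ** P0@[29:30]
[31] read 'c'  n2⇒n4 (via fail)
[32] read 'b'  n4⇒n1 (via fail)  ** P5@[32:32]
[33] read 'a'  n1⇒n2  ** P0@[32:33]
[34] read 'c'  n2⇒n4 (via fail)
[35] read 'a'  n4⇒n5
[36] read 'c'  n5⇒n6
[37] read 'd'  n6⇒n7  ** P1@[33:37]
[38] read 'c'  n7⇒n9 (via fail)
[39] read 'b'  n9⇒n1 (via fail)  ** P5@[39:39]
[40] read 'a'  n1⇒n2  ** P0@[39:40]
[41] read 'c'  n2⇒n4 (via fail)
[42] read 'a'  n4⇒n5
[43] read 'a'  n5⇒n3 (via fail)
[44] read 'c'  n3⇒n4
[45] read 'a'  n4⇒n5
[46] read 'c'  n5⇒n6

Matches: [[6,4],[7,5],[8,5],[9,0],[10,5],[13,5],[14,5],[17,3],[17,5],[18,0],[22,1],[28,4],[29,5],[30,0],[32,5],[33,0],[37,1],[39,5],[40,0]]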